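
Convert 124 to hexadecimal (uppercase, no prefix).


124 = 7C hex

7C


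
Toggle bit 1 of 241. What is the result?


241 ^ (1 << 1) = 241 ^ 2 = 243

243


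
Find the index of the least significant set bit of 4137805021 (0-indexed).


0b11110110101000011110010011011101. Lowest set bit at position 0

0


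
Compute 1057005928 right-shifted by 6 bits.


0b111111000000001010000101101000 >> 6 = 0b111111000000001010000101 = 16515717

16515717


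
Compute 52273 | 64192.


0b1100110000110001 | 0b1111101011000000 = 0b1111111011110001 = 65265

65265


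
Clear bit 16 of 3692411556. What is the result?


3692411556 & ~(1 << 16) = 3692346020

3692346020


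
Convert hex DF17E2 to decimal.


DF17E2 hex = 14620642 decimal

14620642


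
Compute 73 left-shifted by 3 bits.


0b1001001 << 3 = 0b1001001000 = 584

584


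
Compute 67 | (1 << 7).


67 | (1 << 7) = 67 | 128 = 195

195


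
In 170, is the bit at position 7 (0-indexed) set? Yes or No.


0b10101010, bit 7 = 1. Yes

Yes


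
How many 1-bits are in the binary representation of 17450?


0b100010000101010 has 5 set bits

5


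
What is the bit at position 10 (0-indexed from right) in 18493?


0b100100000111101, position 10 = 0

0


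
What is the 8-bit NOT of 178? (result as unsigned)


~0b10110010 = 0b1001101 = 77 (8-bit unsigned)

77


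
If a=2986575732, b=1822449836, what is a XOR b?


2986575732 ^ 1822449836 = 3735283672

3735283672


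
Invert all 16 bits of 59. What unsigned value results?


59 ^ 65535 = 65476

65476


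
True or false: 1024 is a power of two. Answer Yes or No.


0b10000000000. Only one bit set => Yes

Yes


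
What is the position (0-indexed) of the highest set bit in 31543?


0b111101100110111. Highest set bit at position 14

14


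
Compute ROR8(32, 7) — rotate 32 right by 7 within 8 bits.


Rotate 0b100000 right by 7 (8-bit) = 0b1000000 = 64

64


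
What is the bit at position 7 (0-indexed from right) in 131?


0b10000011, position 7 = 1

1


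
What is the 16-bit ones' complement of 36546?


36546 ^ 65535 = 28989

28989


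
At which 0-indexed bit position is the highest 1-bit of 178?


0b10110010. Highest set bit at position 7

7


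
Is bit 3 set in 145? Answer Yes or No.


0b10010001, bit 3 = 0. No

No


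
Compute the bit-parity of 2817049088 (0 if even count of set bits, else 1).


0b10100111111010001100001000000000 has 12 ones => parity 0

0


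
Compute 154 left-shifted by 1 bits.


0b10011010 << 1 = 0b100110100 = 308

308


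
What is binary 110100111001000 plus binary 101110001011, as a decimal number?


110100111001000 + 101110001011 = 111010101010011 = 30035

30035


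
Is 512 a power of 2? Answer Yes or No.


0b1000000000. Only one bit set => Yes

Yes


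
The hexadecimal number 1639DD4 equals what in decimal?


1639DD4 hex = 23305684 decimal

23305684


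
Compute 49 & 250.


0b110001 & 0b11111010 = 0b110000 = 48

48


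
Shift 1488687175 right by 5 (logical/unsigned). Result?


0b1011000101110111001000001000111 >> 5 = 0b10110001011101110010000010 = 46521474

46521474


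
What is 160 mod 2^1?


160 & 1 = 0

0


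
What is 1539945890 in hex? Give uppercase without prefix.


1539945890 = 5BC9B5A2 hex

5BC9B5A2


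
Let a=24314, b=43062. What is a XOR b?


24314 ^ 43062 = 63180

63180


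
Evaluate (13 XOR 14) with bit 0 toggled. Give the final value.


Step 1: 13 ^ 14 = 3
Step 2: 3 ^ (1 << 0) = 3 ^ 1 = 2

2


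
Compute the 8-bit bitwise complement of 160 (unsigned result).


~0b10100000 = 0b1011111 = 95 (8-bit unsigned)

95


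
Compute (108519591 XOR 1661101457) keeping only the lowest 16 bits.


Step 1: 108519591 ^ 1661101457 = 1702200630
Step 2: 1702200630 & 65535 = 34102

34102


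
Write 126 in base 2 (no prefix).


126 = 1111110 in binary

1111110


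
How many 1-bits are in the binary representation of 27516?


0b110101101111100 has 10 set bits

10


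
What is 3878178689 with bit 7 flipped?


3878178689 ^ (1 << 7) = 3878178689 ^ 128 = 3878178561

3878178561


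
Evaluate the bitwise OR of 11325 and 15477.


0b10110000111101 | 0b11110001110101 = 0b11110001111101 = 15485

15485


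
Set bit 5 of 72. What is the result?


72 | (1 << 5) = 72 | 32 = 104

104


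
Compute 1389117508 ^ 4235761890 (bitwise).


0b1010010110011000100000001000100 ^ 0b11111100011110001001100011100010 = 0b10101110101101001101100010100110 = 2931087526

2931087526


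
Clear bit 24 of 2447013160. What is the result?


2447013160 & ~(1 << 24) = 2430235944

2430235944


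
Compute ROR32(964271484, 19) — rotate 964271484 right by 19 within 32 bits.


Rotate 0b111001011110011001110101111100 right by 19 (32-bit) = 0b110011101011111000011100101111 = 867141423

867141423


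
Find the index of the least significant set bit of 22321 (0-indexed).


0b101011100110001. Lowest set bit at position 0

0


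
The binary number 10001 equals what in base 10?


10001 in decimal = 17

17


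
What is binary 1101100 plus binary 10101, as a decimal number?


1101100 + 10101 = 10000001 = 129

129


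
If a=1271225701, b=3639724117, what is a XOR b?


1271225701 ^ 3639724117 = 2469696816

2469696816


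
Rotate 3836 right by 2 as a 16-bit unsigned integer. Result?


Rotate 0b111011111100 right by 2 (16-bit) = 0b1110111111 = 959

959


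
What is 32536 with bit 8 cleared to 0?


32536 & ~(1 << 8) = 32280

32280


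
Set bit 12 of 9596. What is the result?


9596 | (1 << 12) = 9596 | 4096 = 13692

13692


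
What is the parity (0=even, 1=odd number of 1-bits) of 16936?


0b100001000101000 has 4 ones => parity 0

0


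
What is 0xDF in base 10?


DF hex = 223 decimal

223


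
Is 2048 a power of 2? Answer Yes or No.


0b100000000000. Only one bit set => Yes

Yes


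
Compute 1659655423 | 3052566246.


0b1100010111011000101010011111111 | 0b10110101111100100111011011100110 = 0b11110111111111100111011011111111 = 4160648959

4160648959


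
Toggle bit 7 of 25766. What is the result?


25766 ^ (1 << 7) = 25766 ^ 128 = 25638

25638


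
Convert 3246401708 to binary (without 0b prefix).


3246401708 = 11000001100000000010100010101100 in binary

11000001100000000010100010101100


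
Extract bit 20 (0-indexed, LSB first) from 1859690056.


0b1101110110110001001111001001000, position 20 = 1

1


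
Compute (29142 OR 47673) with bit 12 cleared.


Step 1: 29142 | 47673 = 64511
Step 2: 64511 & ~(1 << 12) = 60415

60415


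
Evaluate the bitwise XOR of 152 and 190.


0b10011000 ^ 0b10111110 = 0b100110 = 38

38


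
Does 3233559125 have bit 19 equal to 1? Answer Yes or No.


0b11000000101111000011001001010101, bit 19 = 1. Yes

Yes


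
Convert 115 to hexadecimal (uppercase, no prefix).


115 = 73 hex

73


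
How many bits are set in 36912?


0b1001000000110000 has 4 set bits

4


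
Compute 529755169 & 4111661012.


0b11111100100110110110000100001 & 0b11110101000100101111011111010100 = 0b10101000100100110010000000000 = 353526784

353526784


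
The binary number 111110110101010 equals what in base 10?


111110110101010 in decimal = 32170

32170


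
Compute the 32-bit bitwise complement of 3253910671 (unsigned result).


~0b11000001111100101011110010001111 = 0b111110000011010100001101110000 = 1041056624 (32-bit unsigned)

1041056624


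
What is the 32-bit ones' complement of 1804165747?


1804165747 ^ 4294967295 = 2490801548

2490801548


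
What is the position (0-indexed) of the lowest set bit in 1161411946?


0b1000101001110011011110101101010. Lowest set bit at position 1

1


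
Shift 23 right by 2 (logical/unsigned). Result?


0b10111 >> 2 = 0b101 = 5

5


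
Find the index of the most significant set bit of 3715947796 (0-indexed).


0b11011101011111001101110100010100. Highest set bit at position 31

31


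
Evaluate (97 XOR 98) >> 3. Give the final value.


Step 1: 97 ^ 98 = 3
Step 2: 3 >> 3 = 0

0


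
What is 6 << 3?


0b110 << 3 = 0b110000 = 48

48


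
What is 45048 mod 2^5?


45048 & 31 = 24

24


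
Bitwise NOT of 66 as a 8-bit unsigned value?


~0b1000010 = 0b10111101 = 189 (8-bit unsigned)

189


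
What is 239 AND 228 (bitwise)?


0b11101111 & 0b11100100 = 0b11100100 = 228

228


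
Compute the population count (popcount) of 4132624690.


0b11110110010100101101100100110010 has 17 set bits

17


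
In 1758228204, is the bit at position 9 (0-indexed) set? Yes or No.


0b1101000110011000110111011101100, bit 9 = 1. Yes

Yes


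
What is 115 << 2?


0b1110011 << 2 = 0b111001100 = 460

460


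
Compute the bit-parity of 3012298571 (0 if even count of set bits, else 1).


0b10110011100011000000011101001011 has 15 ones => parity 1

1


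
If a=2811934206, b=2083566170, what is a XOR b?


2811934206 ^ 2083566170 = 3685353380

3685353380


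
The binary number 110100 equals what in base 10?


110100 in decimal = 52

52


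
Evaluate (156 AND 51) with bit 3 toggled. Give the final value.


Step 1: 156 & 51 = 16
Step 2: 16 ^ (1 << 3) = 16 ^ 8 = 24

24


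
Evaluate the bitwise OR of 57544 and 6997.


0b1110000011001000 | 0b1101101010101 = 0b1111101111011101 = 64477

64477


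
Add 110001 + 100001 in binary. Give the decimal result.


110001 + 100001 = 1010010 = 82

82


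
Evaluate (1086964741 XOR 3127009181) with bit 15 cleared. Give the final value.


Step 1: 1086964741 ^ 3127009181 = 4205550488
Step 2: 4205550488 & ~(1 << 15) = 4205517720

4205517720


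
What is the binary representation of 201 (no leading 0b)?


201 = 11001001 in binary

11001001


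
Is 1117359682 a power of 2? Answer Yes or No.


0b1000010100110011000111001000010. Multiple bits set => No

No


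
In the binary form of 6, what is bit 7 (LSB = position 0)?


0b110, position 7 = 0

0


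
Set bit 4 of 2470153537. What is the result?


2470153537 | (1 << 4) = 2470153537 | 16 = 2470153553

2470153553


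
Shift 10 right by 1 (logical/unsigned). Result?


0b1010 >> 1 = 0b101 = 5

5


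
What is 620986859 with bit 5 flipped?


620986859 ^ (1 << 5) = 620986859 ^ 32 = 620986827

620986827


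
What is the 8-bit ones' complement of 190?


190 ^ 255 = 65

65


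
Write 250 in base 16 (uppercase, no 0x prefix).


250 = FA hex

FA


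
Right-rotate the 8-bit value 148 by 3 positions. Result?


Rotate 0b10010100 right by 3 (8-bit) = 0b10010010 = 146

146


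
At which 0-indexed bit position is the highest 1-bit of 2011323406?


0b1110111111000100101110000001110. Highest set bit at position 30

30


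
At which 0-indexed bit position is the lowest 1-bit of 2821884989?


0b10101000001100101000110000111101. Lowest set bit at position 0

0


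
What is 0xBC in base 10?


BC hex = 188 decimal

188


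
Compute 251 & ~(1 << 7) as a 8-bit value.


251 & ~(1 << 7) = 123

123


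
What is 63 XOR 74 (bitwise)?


0b111111 ^ 0b1001010 = 0b1110101 = 117

117


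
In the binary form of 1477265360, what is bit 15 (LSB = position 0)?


0b1011000000011010100011111010000, position 15 = 0

0


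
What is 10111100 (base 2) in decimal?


10111100 in decimal = 188

188


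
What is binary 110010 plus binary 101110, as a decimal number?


110010 + 101110 = 1100000 = 96

96


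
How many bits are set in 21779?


0b101010100010011 has 7 set bits

7


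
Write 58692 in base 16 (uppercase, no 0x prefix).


58692 = E544 hex

E544


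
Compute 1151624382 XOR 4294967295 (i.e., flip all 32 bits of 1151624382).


1151624382 ^ 4294967295 = 3143342913

3143342913


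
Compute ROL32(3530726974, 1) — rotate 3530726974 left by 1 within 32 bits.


Rotate 0b11010010011100101001111000111110 left by 1 (32-bit) = 0b10100100111001010011110001111101 = 2766486653

2766486653


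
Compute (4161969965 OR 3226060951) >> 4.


Step 1: 4161969965 | 3226060951 = 4166770623
Step 2: 4166770623 >> 4 = 260423163

260423163


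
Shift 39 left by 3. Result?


0b100111 << 3 = 0b100111000 = 312

312


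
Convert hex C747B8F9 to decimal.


C747B8F9 hex = 3343366393 decimal

3343366393


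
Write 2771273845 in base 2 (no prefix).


2771273845 = 10100101001011100100100001110101 in binary

10100101001011100100100001110101


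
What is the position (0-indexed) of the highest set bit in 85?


0b1010101. Highest set bit at position 6

6


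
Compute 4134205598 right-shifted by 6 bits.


0b11110110011010101111100010011110 >> 6 = 0b11110110011010101111100010 = 64596962

64596962


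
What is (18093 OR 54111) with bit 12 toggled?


Step 1: 18093 | 54111 = 55295
Step 2: 55295 ^ (1 << 12) = 55295 ^ 4096 = 51199

51199


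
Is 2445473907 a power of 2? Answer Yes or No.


0b10010001110000101111100001110011. Multiple bits set => No

No


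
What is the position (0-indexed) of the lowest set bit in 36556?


0b1000111011001100. Lowest set bit at position 2

2


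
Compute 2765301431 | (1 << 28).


2765301431 | (1 << 28) = 2765301431 | 268435456 = 3033736887

3033736887


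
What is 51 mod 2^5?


51 & 31 = 19

19


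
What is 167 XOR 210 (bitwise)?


0b10100111 ^ 0b11010010 = 0b1110101 = 117

117


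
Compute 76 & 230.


0b1001100 & 0b11100110 = 0b1000100 = 68

68


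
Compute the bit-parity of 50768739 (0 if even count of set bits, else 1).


0b11000001101010101101100011 has 13 ones => parity 1

1


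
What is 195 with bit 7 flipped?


195 ^ (1 << 7) = 195 ^ 128 = 67

67


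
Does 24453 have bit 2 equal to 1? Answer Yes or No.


0b101111110000101, bit 2 = 1. Yes

Yes


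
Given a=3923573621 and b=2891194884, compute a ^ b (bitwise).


3923573621 ^ 2891194884 = 1166596465

1166596465


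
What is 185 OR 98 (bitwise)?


0b10111001 | 0b1100010 = 0b11111011 = 251

251


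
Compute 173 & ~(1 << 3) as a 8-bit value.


173 & ~(1 << 3) = 165

165


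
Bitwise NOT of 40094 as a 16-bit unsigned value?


~0b1001110010011110 = 0b110001101100001 = 25441 (16-bit unsigned)

25441


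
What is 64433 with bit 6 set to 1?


64433 | (1 << 6) = 64433 | 64 = 64497

64497


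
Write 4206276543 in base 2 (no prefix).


4206276543 = 11111010101101101010111110111111 in binary

11111010101101101010111110111111


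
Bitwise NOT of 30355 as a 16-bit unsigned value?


~0b111011010010011 = 0b1000100101101100 = 35180 (16-bit unsigned)

35180


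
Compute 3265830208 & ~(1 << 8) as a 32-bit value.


3265830208 & ~(1 << 8) = 3265829952

3265829952


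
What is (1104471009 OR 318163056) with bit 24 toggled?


Step 1: 1104471009 | 318163056 = 1408691185
Step 2: 1408691185 ^ (1 << 24) = 1408691185 ^ 16777216 = 1391913969

1391913969


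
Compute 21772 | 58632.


0b101010100001100 | 0b1110010100001000 = 0b1111010100001100 = 62732

62732


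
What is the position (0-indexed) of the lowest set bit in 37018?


0b1001000010011010. Lowest set bit at position 1

1


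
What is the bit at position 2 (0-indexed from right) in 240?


0b11110000, position 2 = 0

0


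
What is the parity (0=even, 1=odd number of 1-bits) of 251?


0b11111011 has 7 ones => parity 1

1


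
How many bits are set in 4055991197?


0b11110001110000011000001110011101 has 16 set bits

16


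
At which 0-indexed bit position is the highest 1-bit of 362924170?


0b10101101000011100100010001010. Highest set bit at position 28

28


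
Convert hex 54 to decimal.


54 hex = 84 decimal

84


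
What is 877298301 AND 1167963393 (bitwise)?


0b110100010010101000001001111101 & 0b1000101100111011011010100000001 = 0b100000010001000000000000001 = 67665921

67665921


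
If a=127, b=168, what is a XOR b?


127 ^ 168 = 215

215


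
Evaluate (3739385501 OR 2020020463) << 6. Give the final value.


Step 1: 3739385501 | 2020020463 = 4276584191
Step 2: 4276584191 << 6 = 273701388224

273701388224


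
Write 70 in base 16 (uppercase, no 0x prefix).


70 = 46 hex

46


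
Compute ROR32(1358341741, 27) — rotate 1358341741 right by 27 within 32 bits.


Rotate 0b1010000111101101010011001101101 right by 27 (32-bit) = 0b11110110101001100110110101010 = 517262762

517262762


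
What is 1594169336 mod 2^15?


1594169336 & 32767 = 6136

6136


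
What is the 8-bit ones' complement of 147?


147 ^ 255 = 108

108


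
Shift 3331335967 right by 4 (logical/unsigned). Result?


0b11000110100100000010011100011111 >> 4 = 0b1100011010010000001001110001 = 208208497

208208497


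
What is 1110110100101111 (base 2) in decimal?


1110110100101111 in decimal = 60719

60719


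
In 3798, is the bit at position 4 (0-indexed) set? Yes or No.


0b111011010110, bit 4 = 1. Yes

Yes


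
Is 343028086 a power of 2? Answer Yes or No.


0b10100011100100011000101110110. Multiple bits set => No

No


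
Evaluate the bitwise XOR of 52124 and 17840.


0b1100101110011100 ^ 0b100010110110000 = 0b1000111000101100 = 36396

36396


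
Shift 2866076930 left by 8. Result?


0b10101010110101001101110100000010 << 8 = 0b1010101011010100110111010000001000000000 = 733715694080

733715694080


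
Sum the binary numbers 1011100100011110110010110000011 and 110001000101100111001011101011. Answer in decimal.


1011100100011110110010110000011 + 110001000101100111001011101011 = 10001101101001011101100001101110 = 2376456302

2376456302


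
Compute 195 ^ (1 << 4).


195 ^ (1 << 4) = 195 ^ 16 = 211

211


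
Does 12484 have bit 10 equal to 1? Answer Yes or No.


0b11000011000100, bit 10 = 0. No

No


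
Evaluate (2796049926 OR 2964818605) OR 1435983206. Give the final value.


Step 1: 2796049926 | 2964818605 = 3066027695
Step 2: 3066027695 | 1435983206 = 4156547055

4156547055


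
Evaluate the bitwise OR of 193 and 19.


0b11000001 | 0b10011 = 0b11010011 = 211

211


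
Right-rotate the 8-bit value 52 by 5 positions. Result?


Rotate 0b110100 right by 5 (8-bit) = 0b10100001 = 161

161


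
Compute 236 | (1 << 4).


236 | (1 << 4) = 236 | 16 = 252

252


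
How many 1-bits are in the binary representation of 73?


0b1001001 has 3 set bits

3


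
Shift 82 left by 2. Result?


0b1010010 << 2 = 0b101001000 = 328

328


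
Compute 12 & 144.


0b1100 & 0b10010000 = 0b0 = 0

0


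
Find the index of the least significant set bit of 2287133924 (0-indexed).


0b10001000010100101110010011100100. Lowest set bit at position 2

2


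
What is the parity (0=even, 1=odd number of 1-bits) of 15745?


0b11110110000001 has 7 ones => parity 1

1


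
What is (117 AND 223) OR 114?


Step 1: 117 & 223 = 85
Step 2: 85 | 114 = 119

119


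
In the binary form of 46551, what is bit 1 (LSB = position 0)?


0b1011010111010111, position 1 = 1

1


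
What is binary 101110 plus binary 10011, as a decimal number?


101110 + 10011 = 1000001 = 65

65


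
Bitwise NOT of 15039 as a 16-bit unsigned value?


~0b11101010111111 = 0b1100010101000000 = 50496 (16-bit unsigned)

50496


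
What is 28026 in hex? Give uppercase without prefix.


28026 = 6D7A hex

6D7A


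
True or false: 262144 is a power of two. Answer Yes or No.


0b1000000000000000000. Only one bit set => Yes

Yes


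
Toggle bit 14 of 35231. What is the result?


35231 ^ (1 << 14) = 35231 ^ 16384 = 51615

51615


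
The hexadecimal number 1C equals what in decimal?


1C hex = 28 decimal

28


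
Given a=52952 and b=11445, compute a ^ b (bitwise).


52952 ^ 11445 = 57965

57965


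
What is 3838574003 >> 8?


0b11100100110010111111110110110011 >> 8 = 0b111001001100101111111101 = 14994429

14994429


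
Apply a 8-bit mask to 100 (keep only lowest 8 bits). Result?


100 & 255 = 100

100


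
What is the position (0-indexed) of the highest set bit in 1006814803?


0b111100000000101100011001010011. Highest set bit at position 29

29


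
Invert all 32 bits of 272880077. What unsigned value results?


272880077 ^ 4294967295 = 4022087218

4022087218


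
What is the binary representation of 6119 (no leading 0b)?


6119 = 1011111100111 in binary

1011111100111


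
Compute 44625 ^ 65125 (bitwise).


0b1010111001010001 ^ 0b1111111001100101 = 0b101000000110100 = 20532

20532


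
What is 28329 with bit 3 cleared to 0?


28329 & ~(1 << 3) = 28321

28321


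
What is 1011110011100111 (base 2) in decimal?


1011110011100111 in decimal = 48359

48359


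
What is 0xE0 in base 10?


E0 hex = 224 decimal

224


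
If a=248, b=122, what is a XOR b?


248 ^ 122 = 130

130


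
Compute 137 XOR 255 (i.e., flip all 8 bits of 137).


137 ^ 255 = 118

118


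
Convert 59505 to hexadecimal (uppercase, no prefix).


59505 = E871 hex

E871


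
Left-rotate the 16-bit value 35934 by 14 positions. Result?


Rotate 0b1000110001011110 left by 14 (16-bit) = 0b1010001100010111 = 41751

41751


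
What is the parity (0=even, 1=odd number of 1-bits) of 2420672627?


0b10010000010010001000100001110011 has 11 ones => parity 1

1


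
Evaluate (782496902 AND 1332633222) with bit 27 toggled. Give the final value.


Step 1: 782496902 & 1332633222 = 237130886
Step 2: 237130886 ^ (1 << 27) = 237130886 ^ 134217728 = 102913158

102913158


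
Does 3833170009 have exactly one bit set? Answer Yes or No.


0b11100100011110011000100001011001. Multiple bits set => No

No


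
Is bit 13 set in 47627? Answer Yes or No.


0b1011101000001011, bit 13 = 1. Yes

Yes


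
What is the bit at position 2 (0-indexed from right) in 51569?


0b1100100101110001, position 2 = 0

0


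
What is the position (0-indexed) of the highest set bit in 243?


0b11110011. Highest set bit at position 7

7


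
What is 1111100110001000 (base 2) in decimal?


1111100110001000 in decimal = 63880

63880


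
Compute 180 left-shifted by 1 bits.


0b10110100 << 1 = 0b101101000 = 360

360


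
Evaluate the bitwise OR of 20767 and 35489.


0b101000100011111 | 0b1000101010100001 = 0b1101101110111111 = 56255

56255


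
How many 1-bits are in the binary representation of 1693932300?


0b1100100111101110101101100001100 has 17 set bits

17


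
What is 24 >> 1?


0b11000 >> 1 = 0b1100 = 12

12


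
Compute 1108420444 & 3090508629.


0b1000010000100010010011101011100 & 0b10111000001101010110101101010101 = 0b100010010001101010100 = 1123156

1123156


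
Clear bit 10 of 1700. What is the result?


1700 & ~(1 << 10) = 676

676


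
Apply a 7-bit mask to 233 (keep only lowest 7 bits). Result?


233 & 127 = 105

105


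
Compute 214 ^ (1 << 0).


214 ^ (1 << 0) = 214 ^ 1 = 215

215


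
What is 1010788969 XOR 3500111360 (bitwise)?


0b111100001111110110101001101001 ^ 0b11010000100111110111011000000000 = 0b11101100101000000001110001101001 = 3969916009

3969916009


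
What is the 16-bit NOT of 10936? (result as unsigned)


~0b10101010111000 = 0b1101010101000111 = 54599 (16-bit unsigned)

54599


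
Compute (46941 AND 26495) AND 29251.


Step 1: 46941 & 26495 = 10077
Step 2: 10077 & 29251 = 8769

8769


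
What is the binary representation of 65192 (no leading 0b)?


65192 = 1111111010101000 in binary

1111111010101000


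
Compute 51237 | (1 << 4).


51237 | (1 << 4) = 51237 | 16 = 51253

51253


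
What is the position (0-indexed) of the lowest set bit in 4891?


0b1001100011011. Lowest set bit at position 0

0


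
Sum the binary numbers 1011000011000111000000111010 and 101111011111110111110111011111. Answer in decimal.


1011000011000111000000111010 + 101111011111110111110111011111 = 111010100010111110111000011001 = 982248985

982248985


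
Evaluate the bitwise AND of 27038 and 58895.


0b110100110011110 & 0b1110011000001111 = 0b110000000001110 = 24590

24590


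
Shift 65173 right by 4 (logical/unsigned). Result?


0b1111111010010101 >> 4 = 0b111111101001 = 4073

4073


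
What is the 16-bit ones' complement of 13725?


13725 ^ 65535 = 51810

51810


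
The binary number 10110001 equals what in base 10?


10110001 in decimal = 177

177


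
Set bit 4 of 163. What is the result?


163 | (1 << 4) = 163 | 16 = 179

179


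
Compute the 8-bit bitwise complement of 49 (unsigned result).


~0b110001 = 0b11001110 = 206 (8-bit unsigned)

206


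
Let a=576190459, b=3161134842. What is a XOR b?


576190459 ^ 3161134842 = 2654789889

2654789889


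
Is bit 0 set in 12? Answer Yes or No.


0b1100, bit 0 = 0. No

No


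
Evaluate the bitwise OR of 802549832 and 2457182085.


0b101111110101011111000001001000 | 0b10010010011101011001111110000101 = 0b10111111111101011111111111001101 = 3220570061

3220570061


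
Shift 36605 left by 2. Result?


0b1000111011111101 << 2 = 0b100011101111110100 = 146420

146420


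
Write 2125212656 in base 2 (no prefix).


2125212656 = 1111110101011000010101111110000 in binary

1111110101011000010101111110000


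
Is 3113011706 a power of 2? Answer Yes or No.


0b10111001100011001100100111111010. Multiple bits set => No

No


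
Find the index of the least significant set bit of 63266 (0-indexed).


0b1111011100100010. Lowest set bit at position 1

1


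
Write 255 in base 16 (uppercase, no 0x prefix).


255 = FF hex

FF


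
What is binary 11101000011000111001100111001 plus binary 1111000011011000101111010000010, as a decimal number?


11101000011000111001100111001 + 1111000011011000101111010000010 = 10010101011110001101000110111011 = 2507723195

2507723195


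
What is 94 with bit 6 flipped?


94 ^ (1 << 6) = 94 ^ 64 = 30

30


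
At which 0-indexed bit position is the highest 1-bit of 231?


0b11100111. Highest set bit at position 7

7


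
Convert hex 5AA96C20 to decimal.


5AA96C20 hex = 1521052704 decimal

1521052704


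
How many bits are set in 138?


0b10001010 has 3 set bits

3


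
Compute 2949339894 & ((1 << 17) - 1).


2949339894 & 131071 = 88822

88822


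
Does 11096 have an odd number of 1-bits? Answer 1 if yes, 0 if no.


0b10101101011000 has 7 ones => parity 1

1


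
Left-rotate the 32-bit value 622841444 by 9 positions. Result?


Rotate 0b100101000111111100111001100100 left by 9 (32-bit) = 0b111111100111001100100001001010 = 1067239498

1067239498


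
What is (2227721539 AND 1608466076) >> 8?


Step 1: 2227721539 & 1608466076 = 80221184
Step 2: 80221184 >> 8 = 313364

313364


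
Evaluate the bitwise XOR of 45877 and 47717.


0b1011001100110101 ^ 0b1011101001100101 = 0b100101010000 = 2384

2384


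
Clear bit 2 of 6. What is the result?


6 & ~(1 << 2) = 2

2


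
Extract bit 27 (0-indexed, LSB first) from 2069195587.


0b1111011010101010110101101000011, position 27 = 1

1


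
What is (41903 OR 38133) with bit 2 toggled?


Step 1: 41903 | 38133 = 47103
Step 2: 47103 ^ (1 << 2) = 47103 ^ 4 = 47099

47099


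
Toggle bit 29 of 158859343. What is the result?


158859343 ^ (1 << 29) = 158859343 ^ 536870912 = 695730255

695730255


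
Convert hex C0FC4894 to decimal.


C0FC4894 hex = 3237759124 decimal

3237759124


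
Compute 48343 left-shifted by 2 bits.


0b1011110011010111 << 2 = 0b101111001101011100 = 193372

193372


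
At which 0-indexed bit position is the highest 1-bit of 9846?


0b10011001110110. Highest set bit at position 13

13


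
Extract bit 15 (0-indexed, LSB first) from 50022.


0b1100001101100110, position 15 = 1

1


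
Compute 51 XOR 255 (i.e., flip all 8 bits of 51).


51 ^ 255 = 204

204


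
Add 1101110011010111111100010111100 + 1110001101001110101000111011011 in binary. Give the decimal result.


1101110011010111111100010111100 + 1110001101001110101000111011011 = 11100000000100110100101010010111 = 3759360663

3759360663


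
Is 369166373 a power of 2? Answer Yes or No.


0b10110000000010000100000100101. Multiple bits set => No

No


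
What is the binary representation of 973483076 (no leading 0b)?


973483076 = 111010000001100010110001000100 in binary

111010000001100010110001000100


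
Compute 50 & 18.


0b110010 & 0b10010 = 0b10010 = 18

18


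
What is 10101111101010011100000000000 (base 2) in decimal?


10101111101010011100000000000 in decimal = 368392192

368392192


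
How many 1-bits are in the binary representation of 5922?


0b1011100100010 has 6 set bits

6


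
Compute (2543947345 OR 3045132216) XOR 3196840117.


Step 1: 2543947345 | 3045132216 = 3080818681
Step 2: 3080818681 ^ 3196840117 = 153773900

153773900


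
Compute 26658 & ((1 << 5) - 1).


26658 & 31 = 2

2


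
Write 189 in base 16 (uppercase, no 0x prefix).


189 = BD hex

BD


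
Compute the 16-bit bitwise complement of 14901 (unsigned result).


~0b11101000110101 = 0b1100010111001010 = 50634 (16-bit unsigned)

50634


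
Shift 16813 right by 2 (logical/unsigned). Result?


0b100000110101101 >> 2 = 0b1000001101011 = 4203

4203


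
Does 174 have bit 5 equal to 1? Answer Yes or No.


0b10101110, bit 5 = 1. Yes

Yes


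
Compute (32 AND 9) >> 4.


Step 1: 32 & 9 = 0
Step 2: 0 >> 4 = 0

0


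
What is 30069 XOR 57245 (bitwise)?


0b111010101110101 ^ 0b1101111110011101 = 0b1010101011101000 = 43752

43752


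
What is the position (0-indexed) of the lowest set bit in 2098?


0b100000110010. Lowest set bit at position 1

1


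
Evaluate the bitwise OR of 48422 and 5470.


0b1011110100100110 | 0b1010101011110 = 0b1011110101111110 = 48510

48510


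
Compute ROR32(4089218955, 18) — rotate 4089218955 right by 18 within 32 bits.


Rotate 0b11110011101111001000011110001011 right by 18 (32-bit) = 0b100001111000101111110011101111 = 568524015

568524015


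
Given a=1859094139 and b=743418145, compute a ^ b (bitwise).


1859094139 ^ 743418145 = 1115696986

1115696986


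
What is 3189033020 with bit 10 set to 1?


3189033020 | (1 << 10) = 3189033020 | 1024 = 3189034044

3189034044


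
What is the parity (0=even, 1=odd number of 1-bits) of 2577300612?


0b10011001100111100111110010000100 has 16 ones => parity 0

0


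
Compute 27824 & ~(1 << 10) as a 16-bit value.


27824 & ~(1 << 10) = 26800

26800


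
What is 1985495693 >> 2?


0b1110110010110000100001010001101 >> 2 = 0b11101100101100001000010100011 = 496373923

496373923


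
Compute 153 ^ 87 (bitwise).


0b10011001 ^ 0b1010111 = 0b11001110 = 206

206


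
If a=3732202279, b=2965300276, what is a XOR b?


3732202279 ^ 2965300276 = 1858733843

1858733843


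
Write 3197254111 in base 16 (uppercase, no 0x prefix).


3197254111 = BE9239DF hex

BE9239DF


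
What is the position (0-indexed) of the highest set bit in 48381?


0b1011110011111101. Highest set bit at position 15

15


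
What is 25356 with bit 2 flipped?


25356 ^ (1 << 2) = 25356 ^ 4 = 25352

25352


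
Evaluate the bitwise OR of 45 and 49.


0b101101 | 0b110001 = 0b111101 = 61

61


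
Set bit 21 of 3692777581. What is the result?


3692777581 | (1 << 21) = 3692777581 | 2097152 = 3694874733

3694874733


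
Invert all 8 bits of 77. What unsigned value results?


77 ^ 255 = 178

178


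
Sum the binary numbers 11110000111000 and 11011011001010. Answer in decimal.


11110000111000 + 11011011001010 = 111001100000010 = 29442

29442


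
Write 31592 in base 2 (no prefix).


31592 = 111101101101000 in binary

111101101101000


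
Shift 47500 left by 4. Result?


0b1011100110001100 << 4 = 0b10111001100011000000 = 760000

760000


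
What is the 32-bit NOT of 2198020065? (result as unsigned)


~0b10000011000000110001111111100001 = 0b1111100111111001110000000011110 = 2096947230 (32-bit unsigned)

2096947230


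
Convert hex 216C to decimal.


216C hex = 8556 decimal

8556


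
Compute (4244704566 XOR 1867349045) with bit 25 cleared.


Step 1: 4244704566 ^ 1867349045 = 2454483203
Step 2: 2454483203 & ~(1 << 25) = 2420928771

2420928771


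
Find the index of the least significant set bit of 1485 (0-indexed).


0b10111001101. Lowest set bit at position 0

0


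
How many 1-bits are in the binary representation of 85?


0b1010101 has 4 set bits

4


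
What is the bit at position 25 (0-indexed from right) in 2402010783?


0b10001111001010111100011010011111, position 25 = 1

1


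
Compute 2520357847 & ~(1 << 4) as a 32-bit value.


2520357847 & ~(1 << 4) = 2520357831

2520357831


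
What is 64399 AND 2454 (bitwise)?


0b1111101110001111 & 0b100110010110 = 0b100110000110 = 2438

2438


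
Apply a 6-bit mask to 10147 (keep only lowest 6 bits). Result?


10147 & 63 = 35

35


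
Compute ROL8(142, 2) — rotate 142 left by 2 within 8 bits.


Rotate 0b10001110 left by 2 (8-bit) = 0b111010 = 58

58


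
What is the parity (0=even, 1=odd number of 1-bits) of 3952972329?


0b11101011100111011001001000101001 has 17 ones => parity 1

1


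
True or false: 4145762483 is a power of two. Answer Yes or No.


0b11110111000110110101000010110011. Multiple bits set => No

No


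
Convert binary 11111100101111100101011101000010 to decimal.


11111100101111100101011101000010 in decimal = 4240332610

4240332610


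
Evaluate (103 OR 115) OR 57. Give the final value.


Step 1: 103 | 115 = 119
Step 2: 119 | 57 = 127

127


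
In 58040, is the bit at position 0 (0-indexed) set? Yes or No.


0b1110001010111000, bit 0 = 0. No

No


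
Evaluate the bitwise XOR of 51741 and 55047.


0b1100101000011101 ^ 0b1101011100000111 = 0b1110100011010 = 7450

7450


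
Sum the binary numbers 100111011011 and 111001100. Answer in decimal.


100111011011 + 111001100 = 101110100111 = 2983

2983


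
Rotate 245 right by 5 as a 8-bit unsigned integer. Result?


Rotate 0b11110101 right by 5 (8-bit) = 0b10101111 = 175

175


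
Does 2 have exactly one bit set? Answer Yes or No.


0b10. Only one bit set => Yes

Yes


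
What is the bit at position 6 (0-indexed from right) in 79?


0b1001111, position 6 = 1

1


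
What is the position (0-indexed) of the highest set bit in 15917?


0b11111000101101. Highest set bit at position 13

13


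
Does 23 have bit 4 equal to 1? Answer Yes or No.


0b10111, bit 4 = 1. Yes

Yes


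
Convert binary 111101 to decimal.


111101 in decimal = 61

61


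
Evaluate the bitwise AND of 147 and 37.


0b10010011 & 0b100101 = 0b1 = 1

1


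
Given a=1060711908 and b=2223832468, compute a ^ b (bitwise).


1060711908 ^ 2223832468 = 3149254768

3149254768


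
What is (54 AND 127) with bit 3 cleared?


Step 1: 54 & 127 = 54
Step 2: 54 & ~(1 << 3) = 54

54


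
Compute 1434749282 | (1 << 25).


1434749282 | (1 << 25) = 1434749282 | 33554432 = 1468303714

1468303714


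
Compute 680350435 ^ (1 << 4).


680350435 ^ (1 << 4) = 680350435 ^ 16 = 680350451

680350451


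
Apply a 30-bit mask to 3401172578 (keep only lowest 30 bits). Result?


3401172578 & 1073741823 = 179947106

179947106


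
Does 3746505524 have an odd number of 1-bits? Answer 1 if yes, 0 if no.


0b11011111010011110010001100110100 has 18 ones => parity 0

0


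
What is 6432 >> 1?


0b1100100100000 >> 1 = 0b110010010000 = 3216

3216


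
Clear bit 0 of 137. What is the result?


137 & ~(1 << 0) = 136

136


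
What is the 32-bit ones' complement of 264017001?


264017001 ^ 4294967295 = 4030950294

4030950294


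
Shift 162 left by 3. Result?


0b10100010 << 3 = 0b10100010000 = 1296

1296


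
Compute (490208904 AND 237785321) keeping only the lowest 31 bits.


Step 1: 490208904 & 237785321 = 203706504
Step 2: 203706504 & 2147483647 = 203706504

203706504


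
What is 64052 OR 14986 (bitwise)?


0b1111101000110100 | 0b11101010001010 = 0b1111101010111110 = 64190

64190


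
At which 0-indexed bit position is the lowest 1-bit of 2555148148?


0b10011000010011000111011101110100. Lowest set bit at position 2

2


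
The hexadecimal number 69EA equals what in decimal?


69EA hex = 27114 decimal

27114


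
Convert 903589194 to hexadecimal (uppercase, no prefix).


903589194 = 35DBAD4A hex

35DBAD4A


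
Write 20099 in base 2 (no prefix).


20099 = 100111010000011 in binary

100111010000011


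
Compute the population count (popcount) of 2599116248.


0b10011010111010110101110111011000 has 19 set bits

19


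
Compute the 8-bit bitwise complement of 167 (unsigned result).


~0b10100111 = 0b1011000 = 88 (8-bit unsigned)

88


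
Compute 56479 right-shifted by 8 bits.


0b1101110010011111 >> 8 = 0b11011100 = 220

220


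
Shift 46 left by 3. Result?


0b101110 << 3 = 0b101110000 = 368

368


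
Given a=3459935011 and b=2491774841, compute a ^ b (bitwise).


3459935011 ^ 2491774841 = 1522474074

1522474074


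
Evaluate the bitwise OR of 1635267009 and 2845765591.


0b1100001011110000011000111000001 | 0b10101001100111101110111111010111 = 0b11101001111111101111111111010111 = 3925802967

3925802967


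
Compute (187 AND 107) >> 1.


Step 1: 187 & 107 = 43
Step 2: 43 >> 1 = 21

21


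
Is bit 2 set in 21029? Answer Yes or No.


0b101001000100101, bit 2 = 1. Yes

Yes


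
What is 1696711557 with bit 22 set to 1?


1696711557 | (1 << 22) = 1696711557 | 4194304 = 1700905861

1700905861


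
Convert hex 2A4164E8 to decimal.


2A4164E8 hex = 708928744 decimal

708928744


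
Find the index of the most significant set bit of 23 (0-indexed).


0b10111. Highest set bit at position 4

4


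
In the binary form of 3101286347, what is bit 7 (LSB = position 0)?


0b10111000110110011101111111001011, position 7 = 1

1


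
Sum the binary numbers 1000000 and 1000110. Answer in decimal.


1000000 + 1000110 = 10000110 = 134

134


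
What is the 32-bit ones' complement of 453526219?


453526219 ^ 4294967295 = 3841441076

3841441076


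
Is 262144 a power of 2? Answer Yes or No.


0b1000000000000000000. Only one bit set => Yes

Yes


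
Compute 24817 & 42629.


0b110000011110001 & 0b1010011010000101 = 0b10000010000001 = 8321

8321


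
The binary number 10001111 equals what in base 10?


10001111 in decimal = 143

143


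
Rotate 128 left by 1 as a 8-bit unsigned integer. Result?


Rotate 0b10000000 left by 1 (8-bit) = 0b1 = 1

1


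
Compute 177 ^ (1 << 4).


177 ^ (1 << 4) = 177 ^ 16 = 161

161


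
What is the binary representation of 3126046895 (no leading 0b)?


3126046895 = 10111010010100111011000010101111 in binary

10111010010100111011000010101111
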